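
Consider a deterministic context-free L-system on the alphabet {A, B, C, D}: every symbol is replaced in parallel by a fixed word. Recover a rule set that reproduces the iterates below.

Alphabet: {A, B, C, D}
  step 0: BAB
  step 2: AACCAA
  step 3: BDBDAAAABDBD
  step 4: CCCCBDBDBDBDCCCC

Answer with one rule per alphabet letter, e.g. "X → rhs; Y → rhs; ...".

  step 3 ⇒ step 4: BDBDAAAABDBD ⇒ C·C·C·C·BD·BD·BD·BD·C·C·C·C
    A ↦ BD
    B ↦ C
    D ↦ C
  step 2 ⇒ step 3: AACCAA ⇒ BD·BD·AA·AA·BD·BD
    C ↦ AA

A->BD, B->C, C->AA, D->C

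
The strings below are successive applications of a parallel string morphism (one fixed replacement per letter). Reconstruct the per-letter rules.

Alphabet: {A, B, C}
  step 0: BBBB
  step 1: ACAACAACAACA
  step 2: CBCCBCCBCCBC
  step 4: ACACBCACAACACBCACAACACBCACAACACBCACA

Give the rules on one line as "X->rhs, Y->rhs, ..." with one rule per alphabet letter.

A->C, B->ACA, C->B

  step 1 ⇒ step 2: ACAACAACAACA ⇒ C·B·C·C·B·C·C·B·C·C·B·C
    A ↦ C
    C ↦ B
  step 0 ⇒ step 1: BBBB ⇒ ACA·ACA·ACA·ACA
    B ↦ ACA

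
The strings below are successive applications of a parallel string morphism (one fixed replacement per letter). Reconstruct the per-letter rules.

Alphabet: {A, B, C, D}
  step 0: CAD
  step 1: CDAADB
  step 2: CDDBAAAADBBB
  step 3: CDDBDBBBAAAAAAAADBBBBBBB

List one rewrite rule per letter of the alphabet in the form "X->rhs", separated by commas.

A->AA, B->BB, C->CD, D->DB

  step 2 ⇒ step 3: CDDBAAAADBBB ⇒ CD·DB·DB·BB·AA·AA·AA·AA·DB·BB·BB·BB
    A ↦ AA
    B ↦ BB
    C ↦ CD
    D ↦ DB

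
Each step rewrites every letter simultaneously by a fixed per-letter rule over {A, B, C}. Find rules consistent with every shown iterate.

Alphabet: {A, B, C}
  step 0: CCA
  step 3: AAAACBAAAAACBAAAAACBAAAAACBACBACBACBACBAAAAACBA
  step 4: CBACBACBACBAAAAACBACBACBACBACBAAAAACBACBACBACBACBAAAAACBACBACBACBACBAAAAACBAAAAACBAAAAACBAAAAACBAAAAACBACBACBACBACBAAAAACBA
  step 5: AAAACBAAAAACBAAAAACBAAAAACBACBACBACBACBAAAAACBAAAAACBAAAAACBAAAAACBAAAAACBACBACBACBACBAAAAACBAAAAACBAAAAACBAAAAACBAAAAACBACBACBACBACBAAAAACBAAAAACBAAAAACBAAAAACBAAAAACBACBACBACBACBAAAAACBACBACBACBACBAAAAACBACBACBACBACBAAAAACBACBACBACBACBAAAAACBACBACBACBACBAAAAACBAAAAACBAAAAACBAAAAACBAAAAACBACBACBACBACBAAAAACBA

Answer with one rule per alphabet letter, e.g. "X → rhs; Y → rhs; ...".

  step 4 ⇒ step 5: CBACBACBACBAAAAACBACBACBACBACBAAAAACBACBACBACBACBAAAAACBACBACBACBACBAAAAACBAAAAACBAAAAACBAAAAACBAAAAACBACBACBACBACBAAAAACBA ⇒ AA·AA·CBA·AA·AA·CBA·AA·AA·CBA·AA·AA·CBA·CBA·CBA·CBA·CBA·AA·AA·CBA·AA·AA·CBA·AA·AA·CBA·AA·AA·CBA·AA·AA·CBA·CBA·CBA·CBA·CBA·AA·AA·CBA·AA·AA·CBA·AA·AA·CBA·AA·AA·CBA·AA·AA·CBA·CBA·CBA·CBA·CBA·AA·AA·CBA·AA·AA·CBA·AA·AA·CBA·AA·AA·CBA·AA·AA·CBA·CBA·CBA·CBA·CBA·AA·AA·CBA·CBA·CBA·CBA·CBA·AA·AA·CBA·CBA·CBA·CBA·CBA·AA·AA·CBA·CBA·CBA·CBA·CBA·AA·AA·CBA·CBA·CBA·CBA·CBA·AA·AA·CBA·AA·AA·CBA·AA·AA·CBA·AA·AA·CBA·AA·AA·CBA·CBA·CBA·CBA·CBA·AA·AA·CBA
    A ↦ CBA
    B ↦ AA
    C ↦ AA

A->CBA, B->AA, C->AA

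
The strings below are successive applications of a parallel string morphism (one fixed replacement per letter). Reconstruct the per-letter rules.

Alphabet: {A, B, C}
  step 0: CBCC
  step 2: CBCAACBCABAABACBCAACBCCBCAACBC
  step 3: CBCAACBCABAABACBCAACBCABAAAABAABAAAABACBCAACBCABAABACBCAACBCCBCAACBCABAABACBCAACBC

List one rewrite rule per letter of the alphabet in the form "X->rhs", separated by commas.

A->ABA, B->AA, C->CBC

  step 2 ⇒ step 3: CBCAACBCABAABACBCAACBCCBCAACBC ⇒ CBC·AA·CBC·ABA·ABA·CBC·AA·CBC·ABA·AA·ABA·ABA·AA·ABA·CBC·AA·CBC·ABA·ABA·CBC·AA·CBC·CBC·AA·CBC·ABA·ABA·CBC·AA·CBC
    A ↦ ABA
    B ↦ AA
    C ↦ CBC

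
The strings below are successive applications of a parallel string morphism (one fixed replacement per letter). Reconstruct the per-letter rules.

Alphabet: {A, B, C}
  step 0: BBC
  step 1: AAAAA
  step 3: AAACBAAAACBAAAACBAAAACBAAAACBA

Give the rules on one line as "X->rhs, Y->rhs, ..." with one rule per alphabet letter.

  step 0 ⇒ step 1: BBC ⇒ AA·AA·A
    B ↦ AA
    C ↦ A
    A ↦ CBA  (constrained at step 1)

A->CBA, B->AA, C->A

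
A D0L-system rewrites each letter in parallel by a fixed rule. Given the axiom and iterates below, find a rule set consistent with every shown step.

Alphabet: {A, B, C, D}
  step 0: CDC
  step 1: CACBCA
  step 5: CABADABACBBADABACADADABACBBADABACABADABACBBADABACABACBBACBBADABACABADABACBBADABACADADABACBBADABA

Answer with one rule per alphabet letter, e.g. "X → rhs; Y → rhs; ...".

A->BA, B->DA, C->CA, D->CB

  step 0 ⇒ step 1: CDC ⇒ CA·CB·CA
    C ↦ CA
    D ↦ CB
    A ↦ BA  (constrained at step 1)
    B ↦ DA  (constrained at step 1)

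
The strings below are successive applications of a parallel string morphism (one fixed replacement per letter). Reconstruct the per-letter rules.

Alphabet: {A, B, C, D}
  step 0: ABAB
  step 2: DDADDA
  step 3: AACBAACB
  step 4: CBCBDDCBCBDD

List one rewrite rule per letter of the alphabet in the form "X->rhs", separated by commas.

A->CB, B->D, C->D, D->A

  step 3 ⇒ step 4: AACBAACB ⇒ CB·CB·D·D·CB·CB·D·D
    A ↦ CB
    B ↦ D
    C ↦ D
  step 2 ⇒ step 3: DDADDA ⇒ A·A·CB·A·A·CB
    D ↦ A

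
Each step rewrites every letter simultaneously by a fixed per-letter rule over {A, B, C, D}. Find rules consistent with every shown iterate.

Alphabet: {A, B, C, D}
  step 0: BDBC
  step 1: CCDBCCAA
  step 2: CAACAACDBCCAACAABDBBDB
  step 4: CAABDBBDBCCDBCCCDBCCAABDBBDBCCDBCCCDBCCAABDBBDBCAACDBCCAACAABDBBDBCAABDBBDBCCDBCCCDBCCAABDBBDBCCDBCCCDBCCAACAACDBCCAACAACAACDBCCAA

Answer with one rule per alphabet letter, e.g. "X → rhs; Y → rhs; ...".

A->BDB, B->C, C->CAA, D->CDB

  step 1 ⇒ step 2: CCDBCCAA ⇒ CAA·CAA·CDB·C·CAA·CAA·BDB·BDB
    A ↦ BDB
    B ↦ C
    C ↦ CAA
    D ↦ CDB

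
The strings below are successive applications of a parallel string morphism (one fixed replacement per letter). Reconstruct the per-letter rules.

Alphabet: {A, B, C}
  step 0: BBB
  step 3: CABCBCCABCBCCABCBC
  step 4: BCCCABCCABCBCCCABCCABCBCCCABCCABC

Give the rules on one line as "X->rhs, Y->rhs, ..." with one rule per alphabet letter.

  step 3 ⇒ step 4: CABCBCCABCBCCABCBC ⇒ BC·C·CA·BC·CA·BC·BC·C·CA·BC·CA·BC·BC·C·CA·BC·CA·BC
    A ↦ C
    B ↦ CA
    C ↦ BC

A->C, B->CA, C->BC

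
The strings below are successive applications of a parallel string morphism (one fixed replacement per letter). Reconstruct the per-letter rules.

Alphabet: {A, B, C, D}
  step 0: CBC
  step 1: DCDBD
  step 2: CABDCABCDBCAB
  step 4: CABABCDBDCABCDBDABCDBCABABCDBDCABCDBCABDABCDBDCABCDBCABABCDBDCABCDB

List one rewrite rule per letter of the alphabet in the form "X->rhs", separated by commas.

  step 1 ⇒ step 2: DCDBD ⇒ CAB·D·CAB·CDB·CAB
    B ↦ CDB
    C ↦ D
    D ↦ CAB
    A ↦ AB  (constrained at step 2)

A->AB, B->CDB, C->D, D->CAB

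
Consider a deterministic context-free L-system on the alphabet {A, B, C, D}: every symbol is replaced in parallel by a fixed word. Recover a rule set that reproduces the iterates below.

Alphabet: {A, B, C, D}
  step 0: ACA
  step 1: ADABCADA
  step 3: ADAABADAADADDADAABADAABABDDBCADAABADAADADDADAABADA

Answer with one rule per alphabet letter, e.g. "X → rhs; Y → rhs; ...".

  step 0 ⇒ step 1: ACA ⇒ ADA·BC·ADA
    A ↦ ADA
    C ↦ BC
    B ↦ DD  (constrained at step 1)
    D ↦ AB  (constrained at step 1)

A->ADA, B->DD, C->BC, D->AB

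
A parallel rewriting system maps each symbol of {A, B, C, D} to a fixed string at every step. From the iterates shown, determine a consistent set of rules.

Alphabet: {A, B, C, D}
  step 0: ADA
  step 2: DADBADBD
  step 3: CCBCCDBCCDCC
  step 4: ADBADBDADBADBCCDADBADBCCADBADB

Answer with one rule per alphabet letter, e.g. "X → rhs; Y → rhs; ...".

A->B, B->D, C->ADB, D->CC

  step 3 ⇒ step 4: CCBCCDBCCDCC ⇒ ADB·ADB·D·ADB·ADB·CC·D·ADB·ADB·CC·ADB·ADB
    B ↦ D
    C ↦ ADB
    D ↦ CC
  step 2 ⇒ step 3: DADBADBD ⇒ CC·B·CC·D·B·CC·D·CC
    A ↦ B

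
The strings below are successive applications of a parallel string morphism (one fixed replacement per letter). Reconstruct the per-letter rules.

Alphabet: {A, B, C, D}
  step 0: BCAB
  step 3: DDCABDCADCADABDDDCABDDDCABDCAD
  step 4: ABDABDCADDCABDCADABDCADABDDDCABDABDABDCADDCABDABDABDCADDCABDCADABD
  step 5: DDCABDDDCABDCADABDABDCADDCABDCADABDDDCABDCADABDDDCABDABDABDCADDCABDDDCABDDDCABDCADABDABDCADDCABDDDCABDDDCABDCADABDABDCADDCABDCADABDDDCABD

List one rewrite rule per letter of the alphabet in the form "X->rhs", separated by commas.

A->D, B->DC, C->CA, D->ABD

  step 4 ⇒ step 5: ABDABDCADDCABDCADABDCADABDDDCABDABDABDCADDCABDABDABDCADDCABDCADABD ⇒ D·DC·ABD·D·DC·ABD·CA·D·ABD·ABD·CA·D·DC·ABD·CA·D·ABD·D·DC·ABD·CA·D·ABD·D·DC·ABD·ABD·ABD·CA·D·DC·ABD·D·DC·ABD·D·DC·ABD·CA·D·ABD·ABD·CA·D·DC·ABD·D·DC·ABD·D·DC·ABD·CA·D·ABD·ABD·CA·D·DC·ABD·CA·D·ABD·D·DC·ABD
    A ↦ D
    B ↦ DC
    C ↦ CA
    D ↦ ABD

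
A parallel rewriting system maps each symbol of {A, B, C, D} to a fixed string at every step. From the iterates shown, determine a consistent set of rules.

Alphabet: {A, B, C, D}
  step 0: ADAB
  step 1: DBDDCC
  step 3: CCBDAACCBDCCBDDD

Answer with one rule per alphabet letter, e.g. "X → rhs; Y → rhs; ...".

  step 0 ⇒ step 1: ADAB ⇒ D·BD·D·CC
    A ↦ D
    B ↦ CC
    D ↦ BD
    C ↦ A  (constrained at step 1)

A->D, B->CC, C->A, D->BD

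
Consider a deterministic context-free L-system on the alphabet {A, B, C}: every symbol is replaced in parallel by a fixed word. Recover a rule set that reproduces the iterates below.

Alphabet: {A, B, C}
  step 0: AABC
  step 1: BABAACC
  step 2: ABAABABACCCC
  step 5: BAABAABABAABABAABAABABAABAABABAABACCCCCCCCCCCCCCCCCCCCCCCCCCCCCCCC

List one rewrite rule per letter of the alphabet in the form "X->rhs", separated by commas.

  step 1 ⇒ step 2: BABAACC ⇒ A·BA·A·BA·BA·CC·CC
    A ↦ BA
    B ↦ A
    C ↦ CC

A->BA, B->A, C->CC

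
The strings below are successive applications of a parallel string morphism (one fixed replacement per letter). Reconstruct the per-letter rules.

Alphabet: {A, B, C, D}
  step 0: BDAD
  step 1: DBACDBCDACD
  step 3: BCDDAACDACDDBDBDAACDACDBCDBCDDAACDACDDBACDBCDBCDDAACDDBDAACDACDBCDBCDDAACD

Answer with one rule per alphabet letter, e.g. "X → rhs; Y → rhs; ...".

A->BCD, B->DB, C->DA, D->ACD

  step 0 ⇒ step 1: BDAD ⇒ DB·ACD·BCD·ACD
    A ↦ BCD
    B ↦ DB
    D ↦ ACD
    C ↦ DA  (constrained at step 1)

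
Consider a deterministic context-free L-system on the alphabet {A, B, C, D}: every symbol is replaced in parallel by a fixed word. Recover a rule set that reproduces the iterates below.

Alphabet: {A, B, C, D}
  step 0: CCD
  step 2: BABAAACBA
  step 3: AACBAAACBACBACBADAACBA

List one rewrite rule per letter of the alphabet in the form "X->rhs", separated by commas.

  step 2 ⇒ step 3: BABAAACBA ⇒ AA·CBA·AA·CBA·CBA·CBA·D·AA·CBA
    A ↦ CBA
    B ↦ AA
    C ↦ D
    D ↦ BA  (constrained at step 0)

A->CBA, B->AA, C->D, D->BA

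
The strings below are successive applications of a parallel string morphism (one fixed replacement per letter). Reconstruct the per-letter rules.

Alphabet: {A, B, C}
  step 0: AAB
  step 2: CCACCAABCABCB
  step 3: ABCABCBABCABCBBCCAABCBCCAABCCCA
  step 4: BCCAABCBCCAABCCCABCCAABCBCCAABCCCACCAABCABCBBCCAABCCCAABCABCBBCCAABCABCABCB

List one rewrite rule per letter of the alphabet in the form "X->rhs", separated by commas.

A->B, B->CCA, C->ABC

  step 3 ⇒ step 4: ABCABCBABCABCBBCCAABCBCCAABCCCA ⇒ B·CCA·ABC·B·CCA·ABC·CCA·B·CCA·ABC·B·CCA·ABC·CCA·CCA·ABC·ABC·B·B·CCA·ABC·CCA·ABC·ABC·B·B·CCA·ABC·ABC·ABC·B
    A ↦ B
    B ↦ CCA
    C ↦ ABC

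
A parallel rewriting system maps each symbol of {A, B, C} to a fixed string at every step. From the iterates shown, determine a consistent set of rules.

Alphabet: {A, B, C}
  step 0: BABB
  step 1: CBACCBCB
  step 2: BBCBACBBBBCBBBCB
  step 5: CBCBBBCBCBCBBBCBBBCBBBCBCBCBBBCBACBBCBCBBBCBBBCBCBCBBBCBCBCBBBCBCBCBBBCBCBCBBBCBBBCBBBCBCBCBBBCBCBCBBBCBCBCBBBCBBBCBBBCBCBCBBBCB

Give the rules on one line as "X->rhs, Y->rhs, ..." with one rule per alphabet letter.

  step 1 ⇒ step 2: CBACCBCB ⇒ BB·CB·AC·BB·BB·CB·BB·CB
    A ↦ AC
    B ↦ CB
    C ↦ BB

A->AC, B->CB, C->BB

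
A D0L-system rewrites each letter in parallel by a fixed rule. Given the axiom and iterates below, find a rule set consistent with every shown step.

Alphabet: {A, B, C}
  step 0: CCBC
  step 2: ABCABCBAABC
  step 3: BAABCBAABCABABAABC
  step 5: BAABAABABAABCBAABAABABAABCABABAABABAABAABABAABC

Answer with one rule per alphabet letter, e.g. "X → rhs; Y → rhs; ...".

  step 2 ⇒ step 3: ABCABCBAABC ⇒ BA·A·BC·BA·A·BC·A·BA·BA·A·BC
    A ↦ BA
    B ↦ A
    C ↦ BC

A->BA, B->A, C->BC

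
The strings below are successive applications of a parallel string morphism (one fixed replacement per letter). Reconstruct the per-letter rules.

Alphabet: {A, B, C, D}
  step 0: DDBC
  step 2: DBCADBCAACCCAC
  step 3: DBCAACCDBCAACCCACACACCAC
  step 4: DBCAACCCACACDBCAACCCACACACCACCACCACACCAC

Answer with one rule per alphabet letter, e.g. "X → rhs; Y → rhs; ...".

  step 3 ⇒ step 4: DBCAACCDBCAACCCACACACCAC ⇒ DB·CA·AC·C·C·AC·AC·DB·CA·AC·C·C·AC·AC·AC·C·AC·C·AC·C·AC·AC·C·AC
    A ↦ C
    B ↦ CA
    C ↦ AC
    D ↦ DB

A->C, B->CA, C->AC, D->DB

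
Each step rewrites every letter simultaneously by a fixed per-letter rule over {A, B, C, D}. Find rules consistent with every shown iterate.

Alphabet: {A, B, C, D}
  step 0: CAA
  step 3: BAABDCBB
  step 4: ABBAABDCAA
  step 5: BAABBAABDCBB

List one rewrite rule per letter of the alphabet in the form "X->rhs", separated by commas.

A->B, B->A, C->DC, D->AB

  step 4 ⇒ step 5: ABBAABDCAA ⇒ B·A·A·B·B·A·AB·DC·B·B
    A ↦ B
    B ↦ A
    C ↦ DC
    D ↦ AB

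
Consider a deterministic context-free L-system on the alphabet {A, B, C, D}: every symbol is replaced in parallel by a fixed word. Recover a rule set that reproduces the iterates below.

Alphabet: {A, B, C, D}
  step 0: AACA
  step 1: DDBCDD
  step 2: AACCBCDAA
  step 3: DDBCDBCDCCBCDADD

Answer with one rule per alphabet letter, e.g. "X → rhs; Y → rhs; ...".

A->D, B->CC, C->BCD, D->A

  step 2 ⇒ step 3: AACCBCDAA ⇒ D·D·BCD·BCD·CC·BCD·A·D·D
    A ↦ D
    B ↦ CC
    C ↦ BCD
    D ↦ A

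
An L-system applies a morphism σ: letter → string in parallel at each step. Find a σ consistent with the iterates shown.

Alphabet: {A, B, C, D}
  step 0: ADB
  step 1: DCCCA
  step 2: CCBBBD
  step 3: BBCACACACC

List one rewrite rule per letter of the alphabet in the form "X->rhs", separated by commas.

  step 2 ⇒ step 3: CCBBBD ⇒ B·B·CA·CA·CA·CC
    B ↦ CA
    C ↦ B
    D ↦ CC
  step 0 ⇒ step 1: ADB ⇒ D·CC·CA
    A ↦ D

A->D, B->CA, C->B, D->CC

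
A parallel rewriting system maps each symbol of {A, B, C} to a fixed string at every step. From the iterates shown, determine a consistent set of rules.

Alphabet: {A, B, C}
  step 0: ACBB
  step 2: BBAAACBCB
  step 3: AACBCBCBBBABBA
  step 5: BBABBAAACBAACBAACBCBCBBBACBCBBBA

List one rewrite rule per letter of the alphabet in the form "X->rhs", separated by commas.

A->CB, B->A, C->BB

  step 2 ⇒ step 3: BBAAACBCB ⇒ A·A·CB·CB·CB·BB·A·BB·A
    A ↦ CB
    B ↦ A
    C ↦ BB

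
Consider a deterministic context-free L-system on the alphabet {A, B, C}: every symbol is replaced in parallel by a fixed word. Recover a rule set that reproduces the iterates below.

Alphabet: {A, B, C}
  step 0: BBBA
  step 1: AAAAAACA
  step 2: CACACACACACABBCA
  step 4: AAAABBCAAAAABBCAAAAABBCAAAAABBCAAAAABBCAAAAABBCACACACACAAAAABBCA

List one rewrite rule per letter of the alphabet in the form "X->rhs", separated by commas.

A->CA, B->AA, C->BB

  step 1 ⇒ step 2: AAAAAACA ⇒ CA·CA·CA·CA·CA·CA·BB·CA
    A ↦ CA
    C ↦ BB
  step 0 ⇒ step 1: BBBA ⇒ AA·AA·AA·CA
    B ↦ AA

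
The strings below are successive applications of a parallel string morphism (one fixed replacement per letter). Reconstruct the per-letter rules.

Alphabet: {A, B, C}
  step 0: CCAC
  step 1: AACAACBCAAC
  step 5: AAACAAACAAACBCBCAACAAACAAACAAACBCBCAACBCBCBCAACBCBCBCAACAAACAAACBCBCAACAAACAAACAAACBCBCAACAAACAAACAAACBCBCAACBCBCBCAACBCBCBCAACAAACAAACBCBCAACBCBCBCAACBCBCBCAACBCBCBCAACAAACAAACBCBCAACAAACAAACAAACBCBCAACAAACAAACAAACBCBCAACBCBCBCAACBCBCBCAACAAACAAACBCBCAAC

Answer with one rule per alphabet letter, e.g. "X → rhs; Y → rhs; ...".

  step 0 ⇒ step 1: CCAC ⇒ AAC·AAC·BC·AAC
    A ↦ BC
    C ↦ AAC
    B ↦ A  (constrained at step 1)

A->BC, B->A, C->AAC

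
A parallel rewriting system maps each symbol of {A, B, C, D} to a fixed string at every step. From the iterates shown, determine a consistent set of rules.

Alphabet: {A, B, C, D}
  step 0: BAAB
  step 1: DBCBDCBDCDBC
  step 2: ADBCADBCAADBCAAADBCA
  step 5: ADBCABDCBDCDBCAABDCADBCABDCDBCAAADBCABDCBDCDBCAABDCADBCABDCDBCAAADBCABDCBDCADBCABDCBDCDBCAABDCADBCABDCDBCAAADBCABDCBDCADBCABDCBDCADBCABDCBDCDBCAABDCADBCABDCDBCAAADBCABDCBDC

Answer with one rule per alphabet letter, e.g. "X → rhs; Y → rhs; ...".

A->BDC, B->DBC, C->A, D->A

  step 1 ⇒ step 2: DBCBDCBDCDBC ⇒ A·DBC·A·DBC·A·A·DBC·A·A·A·DBC·A
    B ↦ DBC
    C ↦ A
    D ↦ A
  step 0 ⇒ step 1: BAAB ⇒ DBC·BDC·BDC·DBC
    A ↦ BDC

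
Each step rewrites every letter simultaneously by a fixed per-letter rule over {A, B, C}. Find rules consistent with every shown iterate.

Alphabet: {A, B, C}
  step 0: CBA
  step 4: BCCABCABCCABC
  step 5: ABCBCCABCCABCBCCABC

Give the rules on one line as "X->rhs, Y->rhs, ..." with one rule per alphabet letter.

A->C, B->A, C->BC

  step 4 ⇒ step 5: BCCABCABCCABC ⇒ A·BC·BC·C·A·BC·C·A·BC·BC·C·A·BC
    A ↦ C
    B ↦ A
    C ↦ BC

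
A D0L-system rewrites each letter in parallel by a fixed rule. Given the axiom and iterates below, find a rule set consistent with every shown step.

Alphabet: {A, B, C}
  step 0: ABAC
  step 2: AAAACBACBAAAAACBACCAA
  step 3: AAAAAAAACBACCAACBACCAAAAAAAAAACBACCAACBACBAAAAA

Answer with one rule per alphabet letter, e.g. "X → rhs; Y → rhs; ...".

  step 2 ⇒ step 3: AAAACBACBAAAAACBACCAA ⇒ AA·AA·AA·AA·CBA·CC·AA·CBA·CC·AA·AA·AA·AA·AA·CBA·CC·AA·CBA·CBA·AA·AA
    A ↦ AA
    B ↦ CC
    C ↦ CBA

A->AA, B->CC, C->CBA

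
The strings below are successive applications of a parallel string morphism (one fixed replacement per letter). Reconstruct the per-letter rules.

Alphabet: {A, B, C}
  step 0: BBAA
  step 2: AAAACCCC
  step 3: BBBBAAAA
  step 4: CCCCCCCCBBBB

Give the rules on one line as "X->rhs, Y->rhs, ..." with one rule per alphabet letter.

  step 3 ⇒ step 4: BBBBAAAA ⇒ CC·CC·CC·CC·B·B·B·B
    A ↦ B
    B ↦ CC
  step 2 ⇒ step 3: AAAACCCC ⇒ B·B·B·B·A·A·A·A
    C ↦ A

A->B, B->CC, C->A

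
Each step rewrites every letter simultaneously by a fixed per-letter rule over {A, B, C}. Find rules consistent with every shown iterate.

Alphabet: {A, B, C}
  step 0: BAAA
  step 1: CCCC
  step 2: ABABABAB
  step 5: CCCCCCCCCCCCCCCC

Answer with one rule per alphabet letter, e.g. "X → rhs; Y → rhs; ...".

  step 1 ⇒ step 2: CCCC ⇒ AB·AB·AB·AB
    C ↦ AB
  step 0 ⇒ step 1: BAAA ⇒ C·C·C·C
    A ↦ C
  step 0 ⇒ step 1: BAAA ⇒ C·C·C·C
    B ↦ C

A->C, B->C, C->AB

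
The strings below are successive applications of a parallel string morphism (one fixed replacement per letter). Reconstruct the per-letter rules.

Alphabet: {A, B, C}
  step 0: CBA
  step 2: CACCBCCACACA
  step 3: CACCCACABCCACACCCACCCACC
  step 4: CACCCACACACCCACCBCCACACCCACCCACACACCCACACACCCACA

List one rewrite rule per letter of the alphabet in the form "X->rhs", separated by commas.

  step 3 ⇒ step 4: CACCCACABCCACACCCACCCACC ⇒ CA·CC·CA·CA·CA·CC·CA·CC·BC·CA·CA·CC·CA·CC·CA·CA·CA·CC·CA·CA·CA·CC·CA·CA
    A ↦ CC
    B ↦ BC
    C ↦ CA

A->CC, B->BC, C->CA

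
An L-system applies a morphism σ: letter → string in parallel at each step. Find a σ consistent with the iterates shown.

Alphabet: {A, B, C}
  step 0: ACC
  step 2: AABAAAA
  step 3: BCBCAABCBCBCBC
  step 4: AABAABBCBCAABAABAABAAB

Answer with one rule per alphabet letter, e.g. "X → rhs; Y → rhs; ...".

A->BC, B->AA, C->B

  step 3 ⇒ step 4: BCBCAABCBCBCBC ⇒ AA·B·AA·B·BC·BC·AA·B·AA·B·AA·B·AA·B
    A ↦ BC
    B ↦ AA
    C ↦ B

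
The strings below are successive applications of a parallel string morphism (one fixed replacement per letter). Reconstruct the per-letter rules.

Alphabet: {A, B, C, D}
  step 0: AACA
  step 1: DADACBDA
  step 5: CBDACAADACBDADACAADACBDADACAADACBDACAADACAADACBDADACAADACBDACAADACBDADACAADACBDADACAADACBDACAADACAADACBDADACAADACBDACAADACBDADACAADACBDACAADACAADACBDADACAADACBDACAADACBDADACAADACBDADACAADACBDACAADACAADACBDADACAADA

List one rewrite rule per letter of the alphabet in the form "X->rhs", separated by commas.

  step 0 ⇒ step 1: AACA ⇒ DA·DA·CB·DA
    A ↦ DA
    C ↦ CB
    B ↦ DA  (constrained at step 1)
    D ↦ CAA  (constrained at step 1)

A->DA, B->DA, C->CB, D->CAA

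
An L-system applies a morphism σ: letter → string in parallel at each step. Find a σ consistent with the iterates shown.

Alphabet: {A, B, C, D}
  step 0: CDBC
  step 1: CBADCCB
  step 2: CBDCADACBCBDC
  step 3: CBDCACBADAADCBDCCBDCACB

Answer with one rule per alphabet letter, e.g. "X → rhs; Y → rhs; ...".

  step 2 ⇒ step 3: CBDCADACBCBDC ⇒ CB·DC·A·CB·AD·A·AD·CB·DC·CB·DC·A·CB
    A ↦ AD
    B ↦ DC
    C ↦ CB
    D ↦ A

A->AD, B->DC, C->CB, D->A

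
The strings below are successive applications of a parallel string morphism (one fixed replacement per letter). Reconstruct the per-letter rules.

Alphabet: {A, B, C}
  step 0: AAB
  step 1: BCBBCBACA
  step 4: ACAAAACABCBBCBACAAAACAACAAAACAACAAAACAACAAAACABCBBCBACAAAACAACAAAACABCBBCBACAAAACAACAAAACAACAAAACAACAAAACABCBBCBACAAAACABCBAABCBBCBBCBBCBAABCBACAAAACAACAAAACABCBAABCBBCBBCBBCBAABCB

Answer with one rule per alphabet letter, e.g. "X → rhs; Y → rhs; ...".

  step 0 ⇒ step 1: AAB ⇒ BCB·BCB·ACA
    A ↦ BCB
    B ↦ ACA
    C ↦ AA  (constrained at step 1)

A->BCB, B->ACA, C->AA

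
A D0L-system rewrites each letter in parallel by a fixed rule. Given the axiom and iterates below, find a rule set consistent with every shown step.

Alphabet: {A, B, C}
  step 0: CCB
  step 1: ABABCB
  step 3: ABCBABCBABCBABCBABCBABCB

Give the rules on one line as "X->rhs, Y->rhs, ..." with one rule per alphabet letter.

A->AB, B->CB, C->AB

  step 0 ⇒ step 1: CCB ⇒ AB·AB·CB
    B ↦ CB
    C ↦ AB
    A ↦ AB  (constrained at step 1)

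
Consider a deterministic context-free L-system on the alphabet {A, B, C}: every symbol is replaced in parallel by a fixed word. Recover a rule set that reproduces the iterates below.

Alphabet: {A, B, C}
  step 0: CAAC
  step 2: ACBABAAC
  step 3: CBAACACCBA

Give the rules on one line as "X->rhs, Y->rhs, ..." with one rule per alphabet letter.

  step 2 ⇒ step 3: ACBABAAC ⇒ C·BA·A·C·A·C·C·BA
    A ↦ C
    B ↦ A
    C ↦ BA

A->C, B->A, C->BA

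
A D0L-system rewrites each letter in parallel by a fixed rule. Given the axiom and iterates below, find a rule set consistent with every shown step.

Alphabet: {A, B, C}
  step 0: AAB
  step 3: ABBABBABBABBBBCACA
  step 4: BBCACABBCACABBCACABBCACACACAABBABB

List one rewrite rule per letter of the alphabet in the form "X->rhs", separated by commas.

A->BB, B->CA, C->A

  step 3 ⇒ step 4: ABBABBABBABBBBCACA ⇒ BB·CA·CA·BB·CA·CA·BB·CA·CA·BB·CA·CA·CA·CA·A·BB·A·BB
    A ↦ BB
    B ↦ CA
    C ↦ A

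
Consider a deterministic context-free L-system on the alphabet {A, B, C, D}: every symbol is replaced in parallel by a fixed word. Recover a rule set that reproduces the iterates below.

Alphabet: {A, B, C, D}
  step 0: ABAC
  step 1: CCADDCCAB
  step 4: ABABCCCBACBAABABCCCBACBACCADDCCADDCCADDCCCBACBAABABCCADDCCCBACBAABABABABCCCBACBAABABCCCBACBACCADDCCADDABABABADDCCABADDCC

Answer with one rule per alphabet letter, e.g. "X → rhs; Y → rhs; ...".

A->CC, B->ADD, C->AB, D->CBA

  step 0 ⇒ step 1: ABAC ⇒ CC·ADD·CC·AB
    A ↦ CC
    B ↦ ADD
    C ↦ AB
    D ↦ CBA  (constrained at step 1)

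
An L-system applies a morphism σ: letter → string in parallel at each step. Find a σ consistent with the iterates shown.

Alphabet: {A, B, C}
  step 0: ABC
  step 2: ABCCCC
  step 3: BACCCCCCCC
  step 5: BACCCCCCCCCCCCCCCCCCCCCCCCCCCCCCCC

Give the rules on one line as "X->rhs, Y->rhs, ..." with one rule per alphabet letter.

A->B, B->A, C->CC

  step 2 ⇒ step 3: ABCCCC ⇒ B·A·CC·CC·CC·CC
    A ↦ B
    B ↦ A
    C ↦ CC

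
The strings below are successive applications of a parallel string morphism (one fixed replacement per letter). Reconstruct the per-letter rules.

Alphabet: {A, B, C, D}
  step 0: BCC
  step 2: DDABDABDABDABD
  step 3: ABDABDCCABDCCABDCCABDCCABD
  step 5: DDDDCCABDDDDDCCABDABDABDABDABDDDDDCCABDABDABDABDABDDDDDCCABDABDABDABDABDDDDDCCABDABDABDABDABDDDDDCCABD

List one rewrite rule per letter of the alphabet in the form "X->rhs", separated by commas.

A->C, B->C, C->DD, D->ABD

  step 2 ⇒ step 3: DDABDABDABDABD ⇒ ABD·ABD·C·C·ABD·C·C·ABD·C·C·ABD·C·C·ABD
    A ↦ C
    B ↦ C
    D ↦ ABD
    C ↦ DD  (constrained at step 0)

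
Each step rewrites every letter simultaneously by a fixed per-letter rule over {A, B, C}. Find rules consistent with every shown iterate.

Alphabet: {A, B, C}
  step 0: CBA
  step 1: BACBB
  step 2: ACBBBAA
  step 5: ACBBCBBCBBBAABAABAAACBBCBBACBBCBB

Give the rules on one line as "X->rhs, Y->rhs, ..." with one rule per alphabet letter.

A->CBB, B->A, C->B

  step 1 ⇒ step 2: BACBB ⇒ A·CBB·B·A·A
    A ↦ CBB
    B ↦ A
    C ↦ B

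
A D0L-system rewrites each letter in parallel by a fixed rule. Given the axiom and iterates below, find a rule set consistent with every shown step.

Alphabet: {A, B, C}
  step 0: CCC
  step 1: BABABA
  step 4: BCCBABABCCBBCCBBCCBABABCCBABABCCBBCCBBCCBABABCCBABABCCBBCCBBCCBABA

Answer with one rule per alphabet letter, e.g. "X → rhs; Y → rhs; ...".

A->B, B->BCC, C->BA

  step 0 ⇒ step 1: CCC ⇒ BA·BA·BA
    C ↦ BA
    A ↦ B  (constrained at step 1)
    B ↦ BCC  (constrained at step 1)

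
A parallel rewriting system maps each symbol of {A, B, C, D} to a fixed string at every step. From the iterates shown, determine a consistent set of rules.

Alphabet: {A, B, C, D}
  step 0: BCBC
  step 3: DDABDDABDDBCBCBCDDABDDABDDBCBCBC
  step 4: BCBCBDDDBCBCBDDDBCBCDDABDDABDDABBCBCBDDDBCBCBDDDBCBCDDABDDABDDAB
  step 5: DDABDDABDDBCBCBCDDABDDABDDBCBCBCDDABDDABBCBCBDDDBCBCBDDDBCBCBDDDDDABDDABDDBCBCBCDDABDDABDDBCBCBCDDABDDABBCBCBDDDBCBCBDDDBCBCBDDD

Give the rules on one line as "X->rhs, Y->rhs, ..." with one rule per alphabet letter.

  step 4 ⇒ step 5: BCBCBDDDBCBCBDDDBCBCDDABDDABDDABBCBCBDDDBCBCBDDDBCBCDDABDDABDDAB ⇒ DD·AB·DD·AB·DD·BC·BC·BC·DD·AB·DD·AB·DD·BC·BC·BC·DD·AB·DD·AB·BC·BC·BD·DD·BC·BC·BD·DD·BC·BC·BD·DD·DD·AB·DD·AB·DD·BC·BC·BC·DD·AB·DD·AB·DD·BC·BC·BC·DD·AB·DD·AB·BC·BC·BD·DD·BC·BC·BD·DD·BC·BC·BD·DD
    A ↦ BD
    B ↦ DD
    C ↦ AB
    D ↦ BC

A->BD, B->DD, C->AB, D->BC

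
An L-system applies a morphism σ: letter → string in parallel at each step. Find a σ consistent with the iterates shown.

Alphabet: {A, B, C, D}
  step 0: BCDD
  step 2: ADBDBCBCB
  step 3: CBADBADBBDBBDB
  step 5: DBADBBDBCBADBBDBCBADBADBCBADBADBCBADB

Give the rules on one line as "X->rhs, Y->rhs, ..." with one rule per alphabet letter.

  step 2 ⇒ step 3: ADBDBCBCB ⇒ CB·A·DB·A·DB·B·DB·B·DB
    A ↦ CB
    B ↦ DB
    C ↦ B
    D ↦ A

A->CB, B->DB, C->B, D->A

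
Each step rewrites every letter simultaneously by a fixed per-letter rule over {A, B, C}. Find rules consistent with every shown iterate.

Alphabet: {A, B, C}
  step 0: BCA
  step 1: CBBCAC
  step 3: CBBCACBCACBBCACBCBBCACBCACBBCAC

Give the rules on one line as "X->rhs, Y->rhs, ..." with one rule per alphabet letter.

A->C, B->CB, C->BCA

  step 0 ⇒ step 1: BCA ⇒ CB·BCA·C
    A ↦ C
    B ↦ CB
    C ↦ BCA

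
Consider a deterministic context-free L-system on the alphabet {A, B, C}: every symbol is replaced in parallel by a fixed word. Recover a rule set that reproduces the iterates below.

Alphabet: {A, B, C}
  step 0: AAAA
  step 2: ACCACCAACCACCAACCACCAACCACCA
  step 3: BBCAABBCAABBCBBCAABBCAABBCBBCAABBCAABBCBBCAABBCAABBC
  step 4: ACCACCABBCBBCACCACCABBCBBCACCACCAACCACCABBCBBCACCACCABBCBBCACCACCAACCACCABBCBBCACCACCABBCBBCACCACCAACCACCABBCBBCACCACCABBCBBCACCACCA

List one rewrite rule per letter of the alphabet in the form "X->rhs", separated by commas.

  step 3 ⇒ step 4: BBCAABBCAABBCBBCAABBCAABBCBBCAABBCAABBCBBCAABBCAABBC ⇒ ACC·ACC·A·BBC·BBC·ACC·ACC·A·BBC·BBC·ACC·ACC·A·ACC·ACC·A·BBC·BBC·ACC·ACC·A·BBC·BBC·ACC·ACC·A·ACC·ACC·A·BBC·BBC·ACC·ACC·A·BBC·BBC·ACC·ACC·A·ACC·ACC·A·BBC·BBC·ACC·ACC·A·BBC·BBC·ACC·ACC·A
    A ↦ BBC
    B ↦ ACC
    C ↦ A

A->BBC, B->ACC, C->A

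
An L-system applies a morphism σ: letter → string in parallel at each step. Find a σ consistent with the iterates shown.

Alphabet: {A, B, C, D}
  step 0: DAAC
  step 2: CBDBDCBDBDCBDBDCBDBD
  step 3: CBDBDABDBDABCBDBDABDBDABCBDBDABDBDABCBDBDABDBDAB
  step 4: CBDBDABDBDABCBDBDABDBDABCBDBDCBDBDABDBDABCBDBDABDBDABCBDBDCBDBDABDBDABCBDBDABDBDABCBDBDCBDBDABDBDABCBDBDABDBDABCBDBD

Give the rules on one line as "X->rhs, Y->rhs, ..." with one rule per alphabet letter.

  step 3 ⇒ step 4: CBDBDABDBDABCBDBDABDBDABCBDBDABDBDABCBDBDABDBDAB ⇒ CB·DBD·AB·DBD·AB·CB·DBD·AB·DBD·AB·CB·DBD·CB·DBD·AB·DBD·AB·CB·DBD·AB·DBD·AB·CB·DBD·CB·DBD·AB·DBD·AB·CB·DBD·AB·DBD·AB·CB·DBD·CB·DBD·AB·DBD·AB·CB·DBD·AB·DBD·AB·CB·DBD
    A ↦ CB
    B ↦ DBD
    C ↦ CB
    D ↦ AB

A->CB, B->DBD, C->CB, D->AB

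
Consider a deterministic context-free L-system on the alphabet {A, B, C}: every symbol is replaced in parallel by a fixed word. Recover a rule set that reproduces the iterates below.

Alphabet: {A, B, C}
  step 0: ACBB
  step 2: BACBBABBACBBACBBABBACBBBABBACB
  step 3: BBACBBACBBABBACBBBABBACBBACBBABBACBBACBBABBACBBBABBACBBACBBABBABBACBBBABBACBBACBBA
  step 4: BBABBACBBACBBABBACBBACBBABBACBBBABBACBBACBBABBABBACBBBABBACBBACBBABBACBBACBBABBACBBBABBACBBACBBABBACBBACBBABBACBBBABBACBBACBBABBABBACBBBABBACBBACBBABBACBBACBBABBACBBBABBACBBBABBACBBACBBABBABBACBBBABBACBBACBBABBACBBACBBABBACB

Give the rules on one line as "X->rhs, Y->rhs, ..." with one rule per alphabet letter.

A->CB, B->BBA, C->BAC

  step 3 ⇒ step 4: BBACBBACBBABBACBBBABBACBBACBBABBACBBACBBABBACBBBABBACBBACBBABBABBACBBBABBACBBACBBA ⇒ BBA·BBA·CB·BAC·BBA·BBA·CB·BAC·BBA·BBA·CB·BBA·BBA·CB·BAC·BBA·BBA·BBA·CB·BBA·BBA·CB·BAC·BBA·BBA·CB·BAC·BBA·BBA·CB·BBA·BBA·CB·BAC·BBA·BBA·CB·BAC·BBA·BBA·CB·BBA·BBA·CB·BAC·BBA·BBA·BBA·CB·BBA·BBA·CB·BAC·BBA·BBA·CB·BAC·BBA·BBA·CB·BBA·BBA·CB·BBA·BBA·CB·BAC·BBA·BBA·BBA·CB·BBA·BBA·CB·BAC·BBA·BBA·CB·BAC·BBA·BBA·CB
    A ↦ CB
    B ↦ BBA
    C ↦ BAC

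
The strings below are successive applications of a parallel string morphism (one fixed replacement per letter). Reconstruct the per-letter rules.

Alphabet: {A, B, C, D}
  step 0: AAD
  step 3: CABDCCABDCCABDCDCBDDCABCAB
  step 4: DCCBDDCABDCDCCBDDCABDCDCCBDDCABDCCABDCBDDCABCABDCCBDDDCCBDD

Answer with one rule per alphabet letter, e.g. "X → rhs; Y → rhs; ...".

  step 3 ⇒ step 4: CABDCCABDCCABDCDCBDDCABCAB ⇒ DC·C·BDD·CAB·DC·DC·C·BDD·CAB·DC·DC·C·BDD·CAB·DC·CAB·DC·BDD·CAB·CAB·DC·C·BDD·DC·C·BDD
    A ↦ C
    B ↦ BDD
    C ↦ DC
    D ↦ CAB

A->C, B->BDD, C->DC, D->CAB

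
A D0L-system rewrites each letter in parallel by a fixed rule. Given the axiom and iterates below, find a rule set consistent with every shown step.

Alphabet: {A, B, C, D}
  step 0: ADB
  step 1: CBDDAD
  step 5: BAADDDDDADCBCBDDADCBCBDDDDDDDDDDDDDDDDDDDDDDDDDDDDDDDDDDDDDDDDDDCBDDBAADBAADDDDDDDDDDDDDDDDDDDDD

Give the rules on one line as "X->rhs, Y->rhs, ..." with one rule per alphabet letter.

A->CB, B->AD, C->BA, D->DD

  step 0 ⇒ step 1: ADB ⇒ CB·DD·AD
    A ↦ CB
    B ↦ AD
    D ↦ DD
    C ↦ BA  (constrained at step 1)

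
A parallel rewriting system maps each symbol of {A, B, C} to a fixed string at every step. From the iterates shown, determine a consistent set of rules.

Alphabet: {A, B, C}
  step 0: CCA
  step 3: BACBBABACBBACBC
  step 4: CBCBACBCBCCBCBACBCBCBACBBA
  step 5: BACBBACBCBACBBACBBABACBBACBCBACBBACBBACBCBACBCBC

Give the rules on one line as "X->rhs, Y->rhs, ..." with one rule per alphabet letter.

  step 4 ⇒ step 5: CBCBACBCBCCBCBACBCBCBACBBA ⇒ BA·CB·BA·CB·C·BA·CB·BA·CB·BA·BA·CB·BA·CB·C·BA·CB·BA·CB·BA·CB·C·BA·CB·CB·C
    A ↦ C
    B ↦ CB
    C ↦ BA

A->C, B->CB, C->BA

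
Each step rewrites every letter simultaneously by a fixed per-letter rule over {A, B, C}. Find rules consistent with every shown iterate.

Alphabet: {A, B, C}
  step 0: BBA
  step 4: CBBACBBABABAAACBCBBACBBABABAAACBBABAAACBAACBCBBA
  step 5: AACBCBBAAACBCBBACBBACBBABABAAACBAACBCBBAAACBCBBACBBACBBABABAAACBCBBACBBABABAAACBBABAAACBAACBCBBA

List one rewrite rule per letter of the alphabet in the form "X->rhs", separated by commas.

  step 4 ⇒ step 5: CBBACBBABABAAACBCBBACBBABABAAACBBABAAACBAACBCBBA ⇒ AA·CB·CB·BA·AA·CB·CB·BA·CB·BA·CB·BA·BA·BA·AA·CB·AA·CB·CB·BA·AA·CB·CB·BA·CB·BA·CB·BA·BA·BA·AA·CB·CB·BA·CB·BA·BA·BA·AA·CB·BA·BA·AA·CB·AA·CB·CB·BA
    A ↦ BA
    B ↦ CB
    C ↦ AA

A->BA, B->CB, C->AA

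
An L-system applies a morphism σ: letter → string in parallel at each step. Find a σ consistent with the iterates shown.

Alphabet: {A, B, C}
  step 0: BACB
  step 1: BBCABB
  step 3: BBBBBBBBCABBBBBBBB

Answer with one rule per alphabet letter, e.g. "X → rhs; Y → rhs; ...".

A->C, B->BB, C->A

  step 0 ⇒ step 1: BACB ⇒ BB·C·A·BB
    A ↦ C
    B ↦ BB
    C ↦ A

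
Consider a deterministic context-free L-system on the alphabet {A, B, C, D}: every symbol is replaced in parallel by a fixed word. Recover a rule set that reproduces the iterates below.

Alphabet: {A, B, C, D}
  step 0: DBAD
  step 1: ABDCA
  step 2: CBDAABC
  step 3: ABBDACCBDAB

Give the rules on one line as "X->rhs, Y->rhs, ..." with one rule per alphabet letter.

  step 2 ⇒ step 3: CBDAABC ⇒ AB·BD·A·C·C·BD·AB
    A ↦ C
    B ↦ BD
    C ↦ AB
    D ↦ A

A->C, B->BD, C->AB, D->A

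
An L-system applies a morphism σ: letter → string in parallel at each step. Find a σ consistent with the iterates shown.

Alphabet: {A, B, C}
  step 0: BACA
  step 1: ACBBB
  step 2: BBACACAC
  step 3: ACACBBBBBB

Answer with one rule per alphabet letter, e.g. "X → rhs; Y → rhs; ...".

  step 2 ⇒ step 3: BBACACAC ⇒ AC·AC·B·B·B·B·B·B
    A ↦ B
    B ↦ AC
    C ↦ B

A->B, B->AC, C->B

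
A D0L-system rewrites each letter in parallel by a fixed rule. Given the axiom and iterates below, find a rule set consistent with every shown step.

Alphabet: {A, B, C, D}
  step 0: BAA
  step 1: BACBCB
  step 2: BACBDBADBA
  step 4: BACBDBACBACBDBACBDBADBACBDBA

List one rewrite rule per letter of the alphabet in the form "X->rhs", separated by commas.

  step 1 ⇒ step 2: BACBCB ⇒ BA·CB·D·BA·D·BA
    A ↦ CB
    B ↦ BA
    C ↦ D
    D ↦ C  (constrained at step 2)

A->CB, B->BA, C->D, D->C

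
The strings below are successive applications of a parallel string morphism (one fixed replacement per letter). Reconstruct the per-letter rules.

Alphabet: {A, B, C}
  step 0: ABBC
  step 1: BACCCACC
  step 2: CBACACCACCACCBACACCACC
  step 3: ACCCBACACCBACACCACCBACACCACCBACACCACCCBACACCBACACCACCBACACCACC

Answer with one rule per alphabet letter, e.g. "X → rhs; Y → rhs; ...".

  step 2 ⇒ step 3: CBACACCACCACCBACACCACC ⇒ ACC·C·BAC·ACC·BAC·ACC·ACC·BAC·ACC·ACC·BAC·ACC·ACC·C·BAC·ACC·BAC·ACC·ACC·BAC·ACC·ACC
    A ↦ BAC
    B ↦ C
    C ↦ ACC

A->BAC, B->C, C->ACC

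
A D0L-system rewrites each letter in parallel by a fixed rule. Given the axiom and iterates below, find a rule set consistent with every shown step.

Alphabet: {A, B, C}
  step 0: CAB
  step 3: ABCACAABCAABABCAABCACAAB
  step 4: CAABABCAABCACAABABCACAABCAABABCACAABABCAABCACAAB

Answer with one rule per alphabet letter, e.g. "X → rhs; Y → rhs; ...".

A->CA, B->AB, C->AB

  step 3 ⇒ step 4: ABCACAABCAABABCAABCACAAB ⇒ CA·AB·AB·CA·AB·CA·CA·AB·AB·CA·CA·AB·CA·AB·AB·CA·CA·AB·AB·CA·AB·CA·CA·AB
    A ↦ CA
    B ↦ AB
    C ↦ AB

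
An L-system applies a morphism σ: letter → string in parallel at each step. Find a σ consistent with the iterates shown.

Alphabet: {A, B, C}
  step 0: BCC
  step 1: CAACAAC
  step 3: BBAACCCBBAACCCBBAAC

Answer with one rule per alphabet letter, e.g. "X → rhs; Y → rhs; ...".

  step 0 ⇒ step 1: BCC ⇒ C·AAC·AAC
    B ↦ C
    C ↦ AAC
    A ↦ B  (constrained at step 1)

A->B, B->C, C->AAC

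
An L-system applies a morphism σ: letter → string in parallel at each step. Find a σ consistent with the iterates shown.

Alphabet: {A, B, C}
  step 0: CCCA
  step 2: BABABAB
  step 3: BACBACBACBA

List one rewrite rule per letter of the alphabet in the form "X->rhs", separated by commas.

  step 2 ⇒ step 3: BABABAB ⇒ BA·C·BA·C·BA·C·BA
    A ↦ C
    B ↦ BA
    C ↦ B  (constrained at step 0)

A->C, B->BA, C->B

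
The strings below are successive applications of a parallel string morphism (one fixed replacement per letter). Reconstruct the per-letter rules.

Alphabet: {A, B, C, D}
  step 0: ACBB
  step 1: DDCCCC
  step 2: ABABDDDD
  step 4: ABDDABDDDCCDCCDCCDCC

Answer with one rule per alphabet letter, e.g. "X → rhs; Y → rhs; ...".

  step 1 ⇒ step 2: DDCCCC ⇒ AB·AB·D·D·D·D
    C ↦ D
    D ↦ AB
  step 0 ⇒ step 1: ACBB ⇒ D·D·CC·CC
    A ↦ D
  step 0 ⇒ step 1: ACBB ⇒ D·D·CC·CC
    B ↦ CC

A->D, B->CC, C->D, D->AB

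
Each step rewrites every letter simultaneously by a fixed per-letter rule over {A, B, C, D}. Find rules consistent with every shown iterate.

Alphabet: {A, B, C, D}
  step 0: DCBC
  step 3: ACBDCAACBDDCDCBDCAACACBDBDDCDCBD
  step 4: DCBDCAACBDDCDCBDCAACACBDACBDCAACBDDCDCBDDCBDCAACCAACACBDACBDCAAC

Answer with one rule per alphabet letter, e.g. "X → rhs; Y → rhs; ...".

  step 3 ⇒ step 4: ACBDCAACBDDCDCBDCAACACBDBDDCDCBD ⇒ DC·BD·CA·AC·BD·DC·DC·BD·CA·AC·AC·BD·AC·BD·CA·AC·BD·DC·DC·BD·DC·BD·CA·AC·CA·AC·AC·BD·AC·BD·CA·AC
    A ↦ DC
    B ↦ CA
    C ↦ BD
    D ↦ AC

A->DC, B->CA, C->BD, D->AC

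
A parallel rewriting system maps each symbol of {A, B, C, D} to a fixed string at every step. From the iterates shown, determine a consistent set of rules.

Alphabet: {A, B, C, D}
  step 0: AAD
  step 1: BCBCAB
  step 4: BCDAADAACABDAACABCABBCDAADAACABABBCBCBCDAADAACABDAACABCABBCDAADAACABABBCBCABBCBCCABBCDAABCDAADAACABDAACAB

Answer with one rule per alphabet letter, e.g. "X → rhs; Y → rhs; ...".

  step 0 ⇒ step 1: AAD ⇒ BC·BC·AB
    A ↦ BC
    D ↦ AB
    B ↦ DAA  (constrained at step 1)
    C ↦ CAB  (constrained at step 1)

A->BC, B->DAA, C->CAB, D->AB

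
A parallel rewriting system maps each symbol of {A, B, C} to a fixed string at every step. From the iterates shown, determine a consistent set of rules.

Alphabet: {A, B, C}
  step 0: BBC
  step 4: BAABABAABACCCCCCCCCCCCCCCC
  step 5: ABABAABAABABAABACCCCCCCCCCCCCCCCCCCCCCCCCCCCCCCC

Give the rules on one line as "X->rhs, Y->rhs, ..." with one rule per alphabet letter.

A->BA, B->A, C->CC

  step 4 ⇒ step 5: BAABABAABACCCCCCCCCCCCCCCC ⇒ A·BA·BA·A·BA·A·BA·BA·A·BA·CC·CC·CC·CC·CC·CC·CC·CC·CC·CC·CC·CC·CC·CC·CC·CC
    A ↦ BA
    B ↦ A
    C ↦ CC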